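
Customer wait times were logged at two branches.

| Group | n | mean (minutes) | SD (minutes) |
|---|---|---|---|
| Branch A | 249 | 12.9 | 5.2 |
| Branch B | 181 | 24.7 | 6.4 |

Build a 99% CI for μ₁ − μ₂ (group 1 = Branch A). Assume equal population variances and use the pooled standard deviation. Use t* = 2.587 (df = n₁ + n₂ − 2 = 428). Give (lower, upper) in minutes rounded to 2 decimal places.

(-13.25, -10.35)

Pooled variance s_p² = [248·5.2² + 180·6.4²] / (249+181−2) = 32.8942, so s_p = 5.7353.
SE_diff = s_p·√(1/n₁ + 1/n₂) = 5.7353·√(1/249 + 1/181) = 0.5602.
t* = 2.587; margin = 2.587 × 0.5602 = 1.4492.
Difference = 12.9 − 24.7 = -11.8000.
-11.8000 ± 1.4492 → (-13.25, -10.35).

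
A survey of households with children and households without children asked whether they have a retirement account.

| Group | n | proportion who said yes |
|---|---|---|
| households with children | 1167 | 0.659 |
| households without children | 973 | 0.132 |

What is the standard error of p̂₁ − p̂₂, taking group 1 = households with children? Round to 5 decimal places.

SE₁ = √(p̂₁(1−p̂₁)/n₁) = √(0.6590·0.3410/1167) = 0.01388; SE₂ = √(0.1320·0.8680/973) = 0.01085.
Independent samples: SE of the difference = √(SE₁² + SE₂²) = √(0.0001926544 + 0.0001177225) = 0.01762.

0.01762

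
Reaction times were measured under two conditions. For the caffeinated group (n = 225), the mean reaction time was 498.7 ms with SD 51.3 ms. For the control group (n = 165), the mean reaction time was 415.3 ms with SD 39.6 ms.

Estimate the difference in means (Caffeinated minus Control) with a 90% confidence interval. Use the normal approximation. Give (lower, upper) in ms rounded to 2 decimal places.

SE₁ = s₁/√n₁ = 51.3/√225 = 3.4200; SE₂ = 39.6/√165 = 3.0829.
Independent samples, unequal variances: SE_diff = √(SE₁² + SE₂²) = √(11.6964 + 9.50427241) = 4.6044.
z* = 1.645, so margin of error = 1.645 × 4.6044 = 7.5742.
Difference in means = 498.7 − 415.3 = 83.4000.
83.4000 ± 7.5742 → (75.83, 90.97).

(75.83, 90.97)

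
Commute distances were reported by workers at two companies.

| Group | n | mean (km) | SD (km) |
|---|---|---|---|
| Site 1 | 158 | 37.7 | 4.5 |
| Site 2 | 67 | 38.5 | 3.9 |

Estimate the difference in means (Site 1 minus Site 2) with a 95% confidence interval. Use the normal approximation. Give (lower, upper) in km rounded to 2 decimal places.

SE₁ = s₁/√n₁ = 4.5/√158 = 0.3580; SE₂ = 3.9/√67 = 0.4765.
Independent samples, unequal variances: SE_diff = √(SE₁² + SE₂²) = √(0.128164 + 0.22705225) = 0.5960.
z* = 1.960, so margin of error = 1.960 × 0.5960 = 1.1682.
Difference in means = 37.7 − 38.5 = -0.8000.
-0.8000 ± 1.1682 → (-1.97, 0.37).

(-1.97, 0.37)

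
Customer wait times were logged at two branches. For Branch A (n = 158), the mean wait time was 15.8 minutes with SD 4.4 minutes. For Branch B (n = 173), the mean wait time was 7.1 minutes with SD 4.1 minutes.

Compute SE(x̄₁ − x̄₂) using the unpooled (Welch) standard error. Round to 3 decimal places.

0.469

SE₁ = s₁/√n₁ = 4.4/√158 = 0.3500; SE₂ = 4.1/√173 = 0.3117.
Independent samples, unequal variances: SE_diff = √(SE₁² + SE₂²) = √(0.1225 + 0.09715689) = 0.4687.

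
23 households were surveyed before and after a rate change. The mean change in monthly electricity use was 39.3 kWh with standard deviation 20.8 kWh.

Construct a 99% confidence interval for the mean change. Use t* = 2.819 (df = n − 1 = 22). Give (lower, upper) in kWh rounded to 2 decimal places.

(27.07, 51.53)

Paired design: SE = s_d/√n = 20.8/√23 = 4.3371.
t* = 2.819; margin of error = 2.819 × 4.3371 = 12.2263.
39.3 ± 12.2263 → (27.07, 51.53).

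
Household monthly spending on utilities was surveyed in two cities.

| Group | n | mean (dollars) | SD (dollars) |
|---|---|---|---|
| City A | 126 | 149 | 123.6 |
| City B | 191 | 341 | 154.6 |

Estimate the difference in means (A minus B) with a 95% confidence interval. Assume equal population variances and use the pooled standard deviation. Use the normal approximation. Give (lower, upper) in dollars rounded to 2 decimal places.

(-224.19, -159.81)

s_p = √[((n₁−1)s₁² + (n₂−1)s₂²)/(n₁+n₂−2)] = √[(125·123.6² + 190·154.6²)/315] = 143.1044.
SE = 143.1044·√(1/126 + 1/191) = 16.4241.
With z* = 1.960, margin = 1.960 × 16.4241 = 32.1912.
x̄₁ − x̄₂ = 149 − 341 = -192.0000; interval -192.0000 ± 32.1912 = (-224.19, -159.81).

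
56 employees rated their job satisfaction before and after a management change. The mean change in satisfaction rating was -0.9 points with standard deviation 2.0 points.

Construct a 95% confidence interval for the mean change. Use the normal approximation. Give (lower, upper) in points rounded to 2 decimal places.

(-1.42, -0.38)

This is a matched-pairs design, so SE = s_d/√n = 2.0/√56 = 0.2673.
Margin = 1.960 × 0.2673 = 0.5239; the interval is -0.9 ± 0.5239 = (-1.42, -0.38).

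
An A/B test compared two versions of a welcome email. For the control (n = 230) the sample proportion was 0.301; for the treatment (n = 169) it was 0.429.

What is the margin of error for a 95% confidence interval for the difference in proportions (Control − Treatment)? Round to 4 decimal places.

0.0953

SE₁ = √(p̂₁(1−p̂₁)/n₁) = √(0.3010·0.6990/230) = 0.03025; SE₂ = √(0.4290·0.5710/169) = 0.03807.
Independent samples: SE of the difference = √(SE₁² + SE₂²) = √(0.0009150625 + 0.0014493249) = 0.04862.
z* for 95% confidence is 1.960, so the margin of error is 1.960 × 0.04862 = 0.09530.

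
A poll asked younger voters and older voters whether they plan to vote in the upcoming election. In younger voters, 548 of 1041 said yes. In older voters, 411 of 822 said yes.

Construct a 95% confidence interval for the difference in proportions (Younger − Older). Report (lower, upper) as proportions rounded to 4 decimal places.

(-0.0193, 0.0721)

First, p̂₁ = 548/1041 = 0.5264; p̂₂ = 411/822 = 0.5000.
The two standard errors are √(0.5264×0.4736/1041) = 0.01548 and √(0.5000×0.5000/822) = 0.01744.
Because the samples are independent, SE_diff = √(0.01548² + 0.01744²) = 0.02332.
Using z* = 1.960 for 95%, ME = 1.960 × 0.02332 = 0.04571.
p̂₁ − p̂₂ = 0.0264; interval 0.0264 ± 0.04571 gives (-0.0193, 0.0721).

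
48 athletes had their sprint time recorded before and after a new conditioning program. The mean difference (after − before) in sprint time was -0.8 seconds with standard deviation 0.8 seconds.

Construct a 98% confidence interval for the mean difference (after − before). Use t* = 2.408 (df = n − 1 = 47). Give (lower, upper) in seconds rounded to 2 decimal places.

Paired design: SE = s_d/√n = 0.8/√48 = 0.1155.
t* = 2.408; margin of error = 2.408 × 0.1155 = 0.2781.
-0.8 ± 0.2781 → (-1.08, -0.52).

(-1.08, -0.52)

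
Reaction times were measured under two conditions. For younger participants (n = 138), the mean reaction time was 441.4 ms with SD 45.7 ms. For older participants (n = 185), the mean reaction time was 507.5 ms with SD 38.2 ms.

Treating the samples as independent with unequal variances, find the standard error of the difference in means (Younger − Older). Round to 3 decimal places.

4.798

Per-group SEs: s₁/√n₁ = 45.7/√138 = 3.8902, s₂/√n₂ = 38.2/√185 = 2.8085.
Unpooled SE of the difference: √(15.13365604 + 7.88767225) = 4.7981.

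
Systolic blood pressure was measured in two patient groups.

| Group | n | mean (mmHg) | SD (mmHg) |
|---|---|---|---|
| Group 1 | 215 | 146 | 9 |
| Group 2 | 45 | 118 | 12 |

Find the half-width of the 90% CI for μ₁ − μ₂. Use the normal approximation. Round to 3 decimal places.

Standard errors of each mean: 9/√215 = 0.6138 and 12/√45 = 1.7889.
SE(x̄₁ − x̄₂) = √(0.6138² + 1.7889²) = 1.8913 for independent samples with unequal variances.
With z* = 1.645, the margin is 1.645 × 1.8913 = 3.1112.

3.111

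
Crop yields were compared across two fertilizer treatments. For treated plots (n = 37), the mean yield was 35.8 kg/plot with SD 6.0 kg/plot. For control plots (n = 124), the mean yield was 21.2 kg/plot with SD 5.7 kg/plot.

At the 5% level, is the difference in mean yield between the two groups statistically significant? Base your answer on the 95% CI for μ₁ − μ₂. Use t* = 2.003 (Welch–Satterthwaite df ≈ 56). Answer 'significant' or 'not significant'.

SE₁ = s₁/√n₁ = 6.0/√37 = 0.9864; SE₂ = 5.7/√124 = 0.5119.
Independent samples, unequal variances: SE_diff = √(SE₁² + SE₂²) = √(0.97298496 + 0.26204161) = 1.1113.
t* = 2.003, so margin of error = 2.003 × 1.1113 = 2.2259.
Difference in means = 35.8 − 21.2 = 14.6000.
14.6000 ± 2.2259 → (12.3741, 16.8259).
The interval (12.3741, 16.8259) does not contain 0, so the difference is significant.

significant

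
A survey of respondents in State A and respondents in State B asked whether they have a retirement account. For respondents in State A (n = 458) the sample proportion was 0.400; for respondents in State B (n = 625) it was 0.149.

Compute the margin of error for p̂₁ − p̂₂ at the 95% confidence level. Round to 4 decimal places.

SE₁ = √(p̂₁(1−p̂₁)/n₁) = √(0.4000·0.6000/458) = 0.02289; SE₂ = √(0.1490·0.8510/625) = 0.01424.
Independent samples: SE of the difference = √(SE₁² + SE₂²) = √(0.0005239521 + 0.0002027776) = 0.02696.
z* for 95% confidence is 1.960, so the margin of error is 1.960 × 0.02696 = 0.05284.

0.0528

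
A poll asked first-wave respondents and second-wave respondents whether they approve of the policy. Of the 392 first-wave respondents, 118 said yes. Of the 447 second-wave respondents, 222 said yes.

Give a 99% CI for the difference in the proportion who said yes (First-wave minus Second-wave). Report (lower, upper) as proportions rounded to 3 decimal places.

p̂₁ = 118/392 = 0.3010 and p̂₂ = 222/447 = 0.4966.
SE₁ = √(p̂₁(1−p̂₁)/n₁) = √(0.3010·0.6990/392) = 0.02317; SE₂ = √(0.4966·0.5034/447) = 0.02365.
Independent samples: SE of the difference = √(SE₁² + SE₂²) = √(0.0005368489 + 0.0005593225) = 0.03311.
z* for 99% confidence is 2.576, so the margin of error is 2.576 × 0.03311 = 0.08529.
Point estimate p̂₁ − p̂₂ = 0.3010 − 0.4966 = -0.1956.
-0.1956 ± 0.08529 → (-0.281, -0.110).

(-0.281, -0.110)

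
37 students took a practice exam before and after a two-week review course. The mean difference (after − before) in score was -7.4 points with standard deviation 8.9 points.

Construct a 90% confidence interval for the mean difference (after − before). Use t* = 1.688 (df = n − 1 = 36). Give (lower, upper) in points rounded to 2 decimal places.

(-9.87, -4.93)

This is a matched-pairs design, so SE = s_d/√n = 8.9/√37 = 1.4632.
Margin = 1.688 × 1.4632 = 2.4699; the interval is -7.4 ± 2.4699 = (-9.87, -4.93).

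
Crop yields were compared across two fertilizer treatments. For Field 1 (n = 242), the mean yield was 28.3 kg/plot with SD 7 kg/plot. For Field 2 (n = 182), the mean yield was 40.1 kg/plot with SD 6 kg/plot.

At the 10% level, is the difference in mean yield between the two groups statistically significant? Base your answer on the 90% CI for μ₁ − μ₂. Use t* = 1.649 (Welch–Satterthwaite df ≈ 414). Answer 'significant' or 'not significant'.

significant

Standard errors of each mean: 7/√242 = 0.4500 and 6/√182 = 0.4447.
SE(x̄₁ − x̄₂) = √(0.4500² + 0.4447²) = 0.6327 for independent samples with unequal variances.
With t* = 1.649, the margin is 1.649 × 0.6327 = 1.0433.
x̄₁ − x̄₂ = 28.3 − 40.1 = -11.8000; the interval is -11.8000 ± 1.0433 = (-12.8433, -10.7567).
The interval (-12.8433, -10.7567) does not contain 0, so the difference is significant.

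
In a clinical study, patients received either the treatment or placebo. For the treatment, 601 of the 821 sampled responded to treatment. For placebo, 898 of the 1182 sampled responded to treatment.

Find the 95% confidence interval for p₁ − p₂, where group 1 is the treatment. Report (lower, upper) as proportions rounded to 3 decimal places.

(-0.067, 0.011)

p̂₁ = 601/821 = 0.7320 and p̂₂ = 898/1182 = 0.7597.
SE₁ = √(p̂₁(1−p̂₁)/n₁) = √(0.7320·0.2680/821) = 0.01546; SE₂ = √(0.7597·0.2403/1182) = 0.01243.
Independent samples: SE of the difference = √(SE₁² + SE₂²) = √(0.0002390116 + 0.0001545049) = 0.01984.
z* for 95% confidence is 1.960, so the margin of error is 1.960 × 0.01984 = 0.03889.
Point estimate p̂₁ − p̂₂ = 0.7320 − 0.7597 = -0.0277.
-0.0277 ± 0.03889 → (-0.067, 0.011).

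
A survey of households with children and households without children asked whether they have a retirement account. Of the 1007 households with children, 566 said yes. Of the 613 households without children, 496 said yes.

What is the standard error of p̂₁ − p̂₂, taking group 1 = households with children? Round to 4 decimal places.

First, p̂₁ = 566/1007 = 0.5621; p̂₂ = 496/613 = 0.8091.
The two standard errors are √(0.5621×0.4379/1007) = 0.01563 and √(0.8091×0.1909/613) = 0.01587.
Because the samples are independent, SE_diff = √(0.01563² + 0.01587²) = 0.02227.

0.0223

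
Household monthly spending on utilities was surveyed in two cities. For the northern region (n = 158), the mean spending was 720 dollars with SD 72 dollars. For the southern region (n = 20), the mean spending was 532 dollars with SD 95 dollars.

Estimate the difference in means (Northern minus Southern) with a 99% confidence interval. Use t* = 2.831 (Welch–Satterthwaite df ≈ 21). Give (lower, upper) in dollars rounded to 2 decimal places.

Per-group SEs: s₁/√n₁ = 72/√158 = 5.7280, s₂/√n₂ = 95/√20 = 21.2426.
Unpooled SE of the difference: √(32.809984 + 451.24805476) = 22.0013.
Margin of error = t* · SE = 2.831 × 22.0013 = 62.2857.
x̄₁ − x̄₂ = 720 − 532 = 188.0000.
CI: 188.0000 ± 62.2857 = (125.71, 250.29).

(125.71, 250.29)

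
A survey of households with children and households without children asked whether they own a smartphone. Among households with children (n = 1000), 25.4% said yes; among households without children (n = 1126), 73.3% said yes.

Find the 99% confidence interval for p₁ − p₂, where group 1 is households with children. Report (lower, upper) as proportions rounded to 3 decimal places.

The two standard errors are √(0.2540×0.7460/1000) = 0.01377 and √(0.7330×0.2670/1126) = 0.01318.
Because the samples are independent, SE_diff = √(0.01377² + 0.01318²) = 0.01906.
Using z* = 2.576 for 99%, ME = 2.576 × 0.01906 = 0.04910.
p̂₁ − p̂₂ = -0.4790; interval -0.4790 ± 0.04910 gives (-0.528, -0.430).

(-0.528, -0.430)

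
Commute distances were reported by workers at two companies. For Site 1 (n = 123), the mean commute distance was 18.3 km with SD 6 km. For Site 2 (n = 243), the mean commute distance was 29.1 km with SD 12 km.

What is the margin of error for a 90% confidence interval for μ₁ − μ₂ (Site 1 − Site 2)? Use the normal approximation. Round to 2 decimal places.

1.55

Standard errors of each mean: 6/√123 = 0.5410 and 12/√243 = 0.7698.
SE(x̄₁ − x̄₂) = √(0.5410² + 0.7698²) = 0.9409 for independent samples with unequal variances.
With z* = 1.645, the margin is 1.645 × 0.9409 = 1.5478.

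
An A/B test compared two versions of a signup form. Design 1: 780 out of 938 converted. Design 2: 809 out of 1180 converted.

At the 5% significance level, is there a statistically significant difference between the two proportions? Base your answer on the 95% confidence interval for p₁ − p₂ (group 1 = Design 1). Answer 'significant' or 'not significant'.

First, p̂₁ = 780/938 = 0.8316; p̂₂ = 809/1180 = 0.6856.
The two standard errors are √(0.8316×0.1684/938) = 0.01222 and √(0.6856×0.3144/1180) = 0.01352.
Because the samples are independent, SE_diff = √(0.01222² + 0.01352²) = 0.01822.
Using z* = 1.960 for 95%, ME = 1.960 × 0.01822 = 0.03571.
p̂₁ − p̂₂ = 0.1460; interval 0.1460 ± 0.03571 gives (0.11029, 0.18171).
The interval (0.11029, 0.18171) does not contain 0, so the difference is significant.

significant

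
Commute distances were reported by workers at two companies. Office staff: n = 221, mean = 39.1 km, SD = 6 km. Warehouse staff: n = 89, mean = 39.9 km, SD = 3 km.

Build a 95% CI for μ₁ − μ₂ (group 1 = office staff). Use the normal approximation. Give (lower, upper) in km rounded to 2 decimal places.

(-1.81, 0.21)

Per-group SEs: s₁/√n₁ = 6/√221 = 0.4036, s₂/√n₂ = 3/√89 = 0.3180.
Unpooled SE of the difference: √(0.16289296 + 0.101124) = 0.5138.
Margin of error = z* · SE = 1.960 × 0.5138 = 1.0070.
x̄₁ − x̄₂ = 39.1 − 39.9 = -0.8000.
CI: -0.8000 ± 1.0070 = (-1.81, 0.21).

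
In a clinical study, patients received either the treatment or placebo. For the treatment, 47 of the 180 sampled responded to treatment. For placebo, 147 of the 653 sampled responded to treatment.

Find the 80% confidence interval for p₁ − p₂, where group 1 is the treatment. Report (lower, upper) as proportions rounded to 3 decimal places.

(-0.011, 0.083)

p̂₁ = 47/180 = 0.2611 and p̂₂ = 147/653 = 0.2251.
SE₁ = √(p̂₁(1−p̂₁)/n₁) = √(0.2611·0.7389/180) = 0.03274; SE₂ = √(0.2251·0.7749/653) = 0.01634.
Independent samples: SE of the difference = √(SE₁² + SE₂²) = √(0.0010719076 + 0.0002669956) = 0.03659.
z* for 80% confidence is 1.282, so the margin of error is 1.282 × 0.03659 = 0.04691.
Point estimate p̂₁ − p̂₂ = 0.2611 − 0.2251 = 0.0360.
0.0360 ± 0.04691 → (-0.011, 0.083).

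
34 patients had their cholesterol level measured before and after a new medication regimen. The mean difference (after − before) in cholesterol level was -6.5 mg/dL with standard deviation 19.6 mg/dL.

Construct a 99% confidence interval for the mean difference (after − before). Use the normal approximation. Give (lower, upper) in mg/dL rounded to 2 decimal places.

Paired design: SE = s_d/√n = 19.6/√34 = 3.3614.
z* = 2.576; margin of error = 2.576 × 3.3614 = 8.6590.
-6.5 ± 8.6590 → (-15.16, 2.16).

(-15.16, 2.16)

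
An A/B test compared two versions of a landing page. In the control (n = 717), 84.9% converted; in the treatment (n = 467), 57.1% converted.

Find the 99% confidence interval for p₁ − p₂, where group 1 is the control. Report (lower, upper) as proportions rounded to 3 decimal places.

The two standard errors are √(0.8490×0.1510/717) = 0.01337 and √(0.5710×0.4290/467) = 0.02290.
Because the samples are independent, SE_diff = √(0.01337² + 0.02290²) = 0.02652.
Using z* = 2.576 for 99%, ME = 2.576 × 0.02652 = 0.06832.
p̂₁ − p̂₂ = 0.2780; interval 0.2780 ± 0.06832 gives (0.210, 0.346).

(0.210, 0.346)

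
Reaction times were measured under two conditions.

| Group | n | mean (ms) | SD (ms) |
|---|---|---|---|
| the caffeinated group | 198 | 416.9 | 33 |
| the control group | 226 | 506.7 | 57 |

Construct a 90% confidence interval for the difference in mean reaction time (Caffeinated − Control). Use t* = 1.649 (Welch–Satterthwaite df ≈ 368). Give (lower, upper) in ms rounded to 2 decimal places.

Standard errors of each mean: 33/√198 = 2.3452 and 57/√226 = 3.7916.
SE(x̄₁ − x̄₂) = √(2.3452² + 3.7916²) = 4.4583 for independent samples with unequal variances.
With t* = 1.649, the margin is 1.649 × 4.4583 = 7.3517.
x̄₁ − x̄₂ = 416.9 − 506.7 = -89.8000; the interval is -89.8000 ± 7.3517 = (-97.15, -82.45).

(-97.15, -82.45)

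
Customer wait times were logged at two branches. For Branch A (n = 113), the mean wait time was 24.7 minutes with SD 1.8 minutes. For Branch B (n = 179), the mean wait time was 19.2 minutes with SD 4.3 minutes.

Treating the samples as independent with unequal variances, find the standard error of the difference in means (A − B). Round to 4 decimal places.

Standard errors of each mean: 1.8/√113 = 0.1693 and 4.3/√179 = 0.3214.
SE(x̄₁ − x̄₂) = √(0.1693² + 0.3214²) = 0.3633 for independent samples with unequal variances.

0.3633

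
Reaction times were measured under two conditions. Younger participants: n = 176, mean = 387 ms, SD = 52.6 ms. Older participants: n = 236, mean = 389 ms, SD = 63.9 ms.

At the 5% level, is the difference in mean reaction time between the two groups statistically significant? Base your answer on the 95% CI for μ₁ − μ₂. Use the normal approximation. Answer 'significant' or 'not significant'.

not significant

Standard errors of each mean: 52.6/√176 = 3.9649 and 63.9/√236 = 4.1595.
SE(x̄₁ − x̄₂) = √(3.9649² + 4.1595²) = 5.7465 for independent samples with unequal variances.
With z* = 1.960, the margin is 1.960 × 5.7465 = 11.2631.
x̄₁ − x̄₂ = 387 − 389 = -2.0000; the interval is -2.0000 ± 11.2631 = (-13.2631, 9.2631).
The interval (-13.2631, 9.2631) contains 0, so the difference is not significant.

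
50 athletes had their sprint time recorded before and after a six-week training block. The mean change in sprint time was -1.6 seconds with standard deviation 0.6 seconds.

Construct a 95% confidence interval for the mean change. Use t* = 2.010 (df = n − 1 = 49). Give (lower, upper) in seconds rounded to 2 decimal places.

(-1.77, -1.43)

This is a matched-pairs design, so SE = s_d/√n = 0.6/√50 = 0.0849.
Margin = 2.010 × 0.0849 = 0.1706; the interval is -1.6 ± 0.1706 = (-1.77, -1.43).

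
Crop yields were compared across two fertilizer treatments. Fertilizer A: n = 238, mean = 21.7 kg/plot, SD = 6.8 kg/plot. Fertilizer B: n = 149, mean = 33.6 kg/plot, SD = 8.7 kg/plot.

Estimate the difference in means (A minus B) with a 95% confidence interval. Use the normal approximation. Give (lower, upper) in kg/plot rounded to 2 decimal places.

(-13.54, -10.26)

Standard errors of each mean: 6.8/√238 = 0.4408 and 8.7/√149 = 0.7127.
SE(x̄₁ − x̄₂) = √(0.4408² + 0.7127²) = 0.8380 for independent samples with unequal variances.
With z* = 1.960, the margin is 1.960 × 0.8380 = 1.6425.
x̄₁ − x̄₂ = 21.7 − 33.6 = -11.9000; the interval is -11.9000 ± 1.6425 = (-13.54, -10.26).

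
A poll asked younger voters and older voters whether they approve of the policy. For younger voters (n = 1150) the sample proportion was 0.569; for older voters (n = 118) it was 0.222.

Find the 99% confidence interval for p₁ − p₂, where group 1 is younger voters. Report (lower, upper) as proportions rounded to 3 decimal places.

(0.242, 0.452)

Each SE is √(p̂(1−p̂)/n): √(0.5690·0.4310/1150) = 0.01460 and √(0.2220·0.7780/118) = 0.03826.
SE(p̂₁ − p̂₂) = √(SE₁² + SE₂²) = √(0.00021316 + 0.0014638276) = 0.04095, since the two samples are independent.
At 99% confidence z* = 2.576; margin = 2.576 × 0.04095 = 0.10549.
The difference is 0.5690 − 0.2220 = 0.3470, so the interval is 0.3470 ± 0.10549 = (0.242, 0.452).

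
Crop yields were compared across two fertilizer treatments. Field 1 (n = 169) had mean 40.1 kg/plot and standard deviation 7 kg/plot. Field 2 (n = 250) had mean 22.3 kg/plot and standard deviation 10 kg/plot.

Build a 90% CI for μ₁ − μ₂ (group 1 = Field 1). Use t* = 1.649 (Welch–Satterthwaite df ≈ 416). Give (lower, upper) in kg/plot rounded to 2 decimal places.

(16.43, 19.17)

Standard errors of each mean: 7/√169 = 0.5385 and 10/√250 = 0.6325.
SE(x̄₁ − x̄₂) = √(0.5385² + 0.6325²) = 0.8307 for independent samples with unequal variances.
With t* = 1.649, the margin is 1.649 × 0.8307 = 1.3698.
x̄₁ − x̄₂ = 40.1 − 22.3 = 17.8000; the interval is 17.8000 ± 1.3698 = (16.43, 19.17).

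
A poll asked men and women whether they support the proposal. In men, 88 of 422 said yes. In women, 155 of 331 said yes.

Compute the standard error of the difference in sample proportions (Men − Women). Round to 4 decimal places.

p̂₁ = 88/422 = 0.2085 and p̂₂ = 155/331 = 0.4683.
SE₁ = √(p̂₁(1−p̂₁)/n₁) = √(0.2085·0.7915/422) = 0.01978; SE₂ = √(0.4683·0.5317/331) = 0.02743.
Independent samples: SE of the difference = √(SE₁² + SE₂²) = √(0.0003912484 + 0.0007524049) = 0.03382.

0.0338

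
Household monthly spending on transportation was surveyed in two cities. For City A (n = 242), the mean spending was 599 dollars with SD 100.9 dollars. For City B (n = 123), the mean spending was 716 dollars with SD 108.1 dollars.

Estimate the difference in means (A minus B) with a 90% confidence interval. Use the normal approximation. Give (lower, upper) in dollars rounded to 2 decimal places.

(-136.26, -97.74)

SE₁ = s₁/√n₁ = 100.9/√242 = 6.4861; SE₂ = 108.1/√123 = 9.7470.
Independent samples, unequal variances: SE_diff = √(SE₁² + SE₂²) = √(42.06949321 + 95.004009) = 11.7078.
z* = 1.645, so margin of error = 1.645 × 11.7078 = 19.2593.
Difference in means = 599 − 716 = -117.0000.
-117.0000 ± 19.2593 → (-136.26, -97.74).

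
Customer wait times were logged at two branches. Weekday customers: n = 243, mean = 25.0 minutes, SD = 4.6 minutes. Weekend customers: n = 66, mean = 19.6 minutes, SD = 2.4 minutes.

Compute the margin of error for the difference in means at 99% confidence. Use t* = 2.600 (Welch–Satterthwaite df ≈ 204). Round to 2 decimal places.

SE₁ = s₁/√n₁ = 4.6/√243 = 0.2951; SE₂ = 2.4/√66 = 0.2954.
Independent samples, unequal variances: SE_diff = √(SE₁² + SE₂²) = √(0.08708401 + 0.08726116) = 0.4175.
t* = 2.600, so margin of error = 2.600 × 0.4175 = 1.0855.

1.09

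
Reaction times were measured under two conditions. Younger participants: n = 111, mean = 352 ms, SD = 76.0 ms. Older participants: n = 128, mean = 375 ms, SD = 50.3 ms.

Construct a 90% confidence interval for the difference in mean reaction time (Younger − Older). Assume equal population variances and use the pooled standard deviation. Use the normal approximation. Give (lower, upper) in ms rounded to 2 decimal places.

(-36.56, -9.44)

Pooled variance s_p² = [110·76.0² + 127·50.3²] / (111+128−2) = 4036.6305, so s_p = 63.5345.
SE_diff = s_p·√(1/n₁ + 1/n₂) = 63.5345·√(1/111 + 1/128) = 8.2403.
z* = 1.645; margin = 1.645 × 8.2403 = 13.5553.
Difference = 352 − 375 = -23.0000.
-23.0000 ± 13.5553 → (-36.56, -9.44).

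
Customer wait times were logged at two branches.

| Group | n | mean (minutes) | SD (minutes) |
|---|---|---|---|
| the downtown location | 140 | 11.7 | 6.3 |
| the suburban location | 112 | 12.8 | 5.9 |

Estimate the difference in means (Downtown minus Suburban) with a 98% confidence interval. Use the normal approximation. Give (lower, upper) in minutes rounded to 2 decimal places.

SE₁ = s₁/√n₁ = 6.3/√140 = 0.5324; SE₂ = 5.9/√112 = 0.5575.
Independent samples, unequal variances: SE_diff = √(SE₁² + SE₂²) = √(0.28344976 + 0.31080625) = 0.7709.
z* = 2.326, so margin of error = 2.326 × 0.7709 = 1.7931.
Difference in means = 11.7 − 12.8 = -1.1000.
-1.1000 ± 1.7931 → (-2.89, 0.69).

(-2.89, 0.69)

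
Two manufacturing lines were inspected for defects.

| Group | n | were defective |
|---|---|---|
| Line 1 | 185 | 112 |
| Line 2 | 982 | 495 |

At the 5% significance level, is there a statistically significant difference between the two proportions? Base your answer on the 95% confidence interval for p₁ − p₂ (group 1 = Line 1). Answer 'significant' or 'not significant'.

significant

First, p̂₁ = 112/185 = 0.6054; p̂₂ = 495/982 = 0.5041.
The two standard errors are √(0.6054×0.3946/185) = 0.03593 and √(0.5041×0.4959/982) = 0.01596.
Because the samples are independent, SE_diff = √(0.03593² + 0.01596²) = 0.03932.
Using z* = 1.960 for 95%, ME = 1.960 × 0.03932 = 0.07707.
p̂₁ − p̂₂ = 0.1013; interval 0.1013 ± 0.07707 gives (0.02423, 0.17837).
The interval (0.02423, 0.17837) does not contain 0, so the difference is significant.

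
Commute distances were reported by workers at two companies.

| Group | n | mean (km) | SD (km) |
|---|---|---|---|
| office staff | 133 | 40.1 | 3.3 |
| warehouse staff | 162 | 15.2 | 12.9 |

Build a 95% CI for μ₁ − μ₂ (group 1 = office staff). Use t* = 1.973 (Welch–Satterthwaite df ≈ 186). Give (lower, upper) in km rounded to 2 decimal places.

(22.82, 26.98)

Per-group SEs: s₁/√n₁ = 3.3/√133 = 0.2861, s₂/√n₂ = 12.9/√162 = 1.0135.
Unpooled SE of the difference: √(0.08185321 + 1.02718225) = 1.0531.
Margin of error = t* · SE = 1.973 × 1.0531 = 2.0778.
x̄₁ − x̄₂ = 40.1 − 15.2 = 24.9000.
CI: 24.9000 ± 2.0778 = (22.82, 26.98).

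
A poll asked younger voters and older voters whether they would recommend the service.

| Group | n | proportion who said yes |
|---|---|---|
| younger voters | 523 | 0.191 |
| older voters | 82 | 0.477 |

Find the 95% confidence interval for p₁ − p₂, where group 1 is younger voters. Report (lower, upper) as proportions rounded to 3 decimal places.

(-0.399, -0.173)

The two standard errors are √(0.1910×0.8090/523) = 0.01719 and √(0.4770×0.5230/82) = 0.05516.
Because the samples are independent, SE_diff = √(0.01719² + 0.05516²) = 0.05778.
Using z* = 1.960 for 95%, ME = 1.960 × 0.05778 = 0.11325.
p̂₁ − p̂₂ = -0.2860; interval -0.2860 ± 0.11325 gives (-0.399, -0.173).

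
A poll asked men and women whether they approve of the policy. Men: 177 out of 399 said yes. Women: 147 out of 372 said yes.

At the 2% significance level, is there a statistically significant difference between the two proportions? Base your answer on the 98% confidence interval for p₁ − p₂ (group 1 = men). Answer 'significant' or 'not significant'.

not significant

First, p̂₁ = 177/399 = 0.4436; p̂₂ = 147/372 = 0.3952.
The two standard errors are √(0.4436×0.5564/399) = 0.02487 and √(0.3952×0.6048/372) = 0.02535.
Because the samples are independent, SE_diff = √(0.02487² + 0.02535²) = 0.03551.
Using z* = 2.326 for 98%, ME = 2.326 × 0.03551 = 0.08260.
p̂₁ − p̂₂ = 0.0484; interval 0.0484 ± 0.08260 gives (-0.03420, 0.13100).
The interval (-0.03420, 0.13100) contains 0, so the difference is not significant.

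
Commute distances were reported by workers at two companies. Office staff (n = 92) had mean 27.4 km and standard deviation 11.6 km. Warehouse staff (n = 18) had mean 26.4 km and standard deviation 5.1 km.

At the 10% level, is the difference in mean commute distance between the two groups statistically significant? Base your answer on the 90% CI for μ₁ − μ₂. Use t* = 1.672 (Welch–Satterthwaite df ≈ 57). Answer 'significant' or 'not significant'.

not significant

Per-group SEs: s₁/√n₁ = 11.6/√92 = 1.2094, s₂/√n₂ = 5.1/√18 = 1.2021.
Unpooled SE of the difference: √(1.46264836 + 1.44504441) = 1.7052.
Margin of error = t* · SE = 1.672 × 1.7052 = 2.8511.
x̄₁ − x̄₂ = 27.4 − 26.4 = 1.0000.
CI: 1.0000 ± 2.8511 = (-1.8511, 3.8511).
The interval (-1.8511, 3.8511) contains 0, so the difference is not significant.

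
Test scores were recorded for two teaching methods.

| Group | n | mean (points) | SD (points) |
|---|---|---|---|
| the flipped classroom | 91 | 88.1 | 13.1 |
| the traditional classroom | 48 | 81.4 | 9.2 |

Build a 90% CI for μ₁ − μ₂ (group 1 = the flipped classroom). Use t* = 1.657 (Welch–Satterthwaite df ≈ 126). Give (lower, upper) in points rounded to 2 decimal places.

Per-group SEs: s₁/√n₁ = 13.1/√91 = 1.3733, s₂/√n₂ = 9.2/√48 = 1.3279.
Unpooled SE of the difference: √(1.88595289 + 1.76331841) = 1.9103.
Margin of error = t* · SE = 1.657 × 1.9103 = 3.1654.
x̄₁ − x̄₂ = 88.1 − 81.4 = 6.7000.
CI: 6.7000 ± 3.1654 = (3.53, 9.87).

(3.53, 9.87)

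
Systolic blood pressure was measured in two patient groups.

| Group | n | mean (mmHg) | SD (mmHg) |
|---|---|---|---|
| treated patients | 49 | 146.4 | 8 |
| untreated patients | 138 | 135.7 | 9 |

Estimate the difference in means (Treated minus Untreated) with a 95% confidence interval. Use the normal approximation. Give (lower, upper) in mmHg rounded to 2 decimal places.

(8.00, 13.40)

SE₁ = s₁/√n₁ = 8/√49 = 1.1429; SE₂ = 9/√138 = 0.7661.
Independent samples, unequal variances: SE_diff = √(SE₁² + SE₂²) = √(1.30622041 + 0.58690921) = 1.3759.
z* = 1.960, so margin of error = 1.960 × 1.3759 = 2.6968.
Difference in means = 146.4 − 135.7 = 10.7000.
10.7000 ± 2.6968 → (8.00, 13.40).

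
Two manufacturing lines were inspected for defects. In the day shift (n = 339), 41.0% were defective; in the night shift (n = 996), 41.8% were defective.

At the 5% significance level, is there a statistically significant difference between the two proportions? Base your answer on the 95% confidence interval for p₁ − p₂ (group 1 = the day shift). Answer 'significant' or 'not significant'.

not significant

SE₁ = √(p̂₁(1−p̂₁)/n₁) = √(0.4100·0.5900/339) = 0.02671; SE₂ = √(0.4180·0.5820/996) = 0.01563.
Independent samples: SE of the difference = √(SE₁² + SE₂²) = √(0.0007134241 + 0.0002442969) = 0.03095.
z* for 95% confidence is 1.960, so the margin of error is 1.960 × 0.03095 = 0.06066.
Point estimate p̂₁ − p̂₂ = 0.4100 − 0.4180 = -0.0080.
-0.0080 ± 0.06066 → (-0.06866, 0.05266).
The interval (-0.06866, 0.05266) contains 0, so the difference is not significant.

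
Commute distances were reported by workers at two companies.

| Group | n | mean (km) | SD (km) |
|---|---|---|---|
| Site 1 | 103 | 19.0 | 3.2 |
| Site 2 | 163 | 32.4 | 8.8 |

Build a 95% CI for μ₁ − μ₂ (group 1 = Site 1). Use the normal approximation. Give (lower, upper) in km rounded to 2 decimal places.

(-14.89, -11.91)

SE₁ = s₁/√n₁ = 3.2/√103 = 0.3153; SE₂ = 8.8/√163 = 0.6893.
Independent samples, unequal variances: SE_diff = √(SE₁² + SE₂²) = √(0.09941409 + 0.47513449) = 0.7580.
z* = 1.960, so margin of error = 1.960 × 0.7580 = 1.4857.
Difference in means = 19.0 − 32.4 = -13.4000.
-13.4000 ± 1.4857 → (-14.89, -11.91).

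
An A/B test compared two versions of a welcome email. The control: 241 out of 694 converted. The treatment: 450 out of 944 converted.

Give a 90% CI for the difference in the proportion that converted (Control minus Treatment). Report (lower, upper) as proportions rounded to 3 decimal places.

First, p̂₁ = 241/694 = 0.3473; p̂₂ = 450/944 = 0.4767.
The two standard errors are √(0.3473×0.6527/694) = 0.01807 and √(0.4767×0.5233/944) = 0.01626.
Because the samples are independent, SE_diff = √(0.01807² + 0.01626²) = 0.02431.
Using z* = 1.645 for 90%, ME = 1.645 × 0.02431 = 0.03999.
p̂₁ − p̂₂ = -0.1294; interval -0.1294 ± 0.03999 gives (-0.169, -0.089).

(-0.169, -0.089)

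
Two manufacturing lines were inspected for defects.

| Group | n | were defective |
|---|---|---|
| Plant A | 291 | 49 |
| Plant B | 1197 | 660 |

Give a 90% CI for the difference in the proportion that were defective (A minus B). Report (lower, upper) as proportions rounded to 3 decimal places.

p̂₁ = 49/291 = 0.1684 and p̂₂ = 660/1197 = 0.5514.
SE₁ = √(p̂₁(1−p̂₁)/n₁) = √(0.1684·0.8316/291) = 0.02194; SE₂ = √(0.5514·0.4486/1197) = 0.01438.
Independent samples: SE of the difference = √(SE₁² + SE₂²) = √(0.0004813636 + 0.0002067844) = 0.02623.
z* for 90% confidence is 1.645, so the margin of error is 1.645 × 0.02623 = 0.04315.
Point estimate p̂₁ − p̂₂ = 0.1684 − 0.5514 = -0.3830.
-0.3830 ± 0.04315 → (-0.426, -0.340).

(-0.426, -0.340)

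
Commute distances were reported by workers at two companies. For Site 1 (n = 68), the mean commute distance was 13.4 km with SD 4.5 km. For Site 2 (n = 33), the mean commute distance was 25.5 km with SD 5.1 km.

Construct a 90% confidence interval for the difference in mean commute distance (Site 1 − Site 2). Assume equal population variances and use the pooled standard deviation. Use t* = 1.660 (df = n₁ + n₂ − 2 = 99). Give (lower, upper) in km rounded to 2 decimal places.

(-13.76, -10.44)

Pooled variance s_p² = [67·4.5² + 32·5.1²] / (68+33−2) = 22.1118, so s_p = 4.7023.
SE_diff = s_p·√(1/n₁ + 1/n₂) = 4.7023·√(1/68 + 1/33) = 0.9976.
t* = 1.660; margin = 1.660 × 0.9976 = 1.6560.
Difference = 13.4 − 25.5 = -12.1000.
-12.1000 ± 1.6560 → (-13.76, -10.44).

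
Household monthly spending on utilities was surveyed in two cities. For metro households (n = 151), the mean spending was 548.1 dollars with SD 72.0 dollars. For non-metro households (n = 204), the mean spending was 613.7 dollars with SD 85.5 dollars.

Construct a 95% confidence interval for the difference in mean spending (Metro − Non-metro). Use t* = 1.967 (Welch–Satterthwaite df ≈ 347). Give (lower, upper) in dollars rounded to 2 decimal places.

(-82.08, -49.12)

Standard errors of each mean: 72.0/√151 = 5.8593 and 85.5/√204 = 5.9862.
SE(x̄₁ − x̄₂) = √(5.8593² + 5.9862²) = 8.3765 for independent samples with unequal variances.
With t* = 1.967, the margin is 1.967 × 8.3765 = 16.4766.
x̄₁ − x̄₂ = 548.1 − 613.7 = -65.6000; the interval is -65.6000 ± 16.4766 = (-82.08, -49.12).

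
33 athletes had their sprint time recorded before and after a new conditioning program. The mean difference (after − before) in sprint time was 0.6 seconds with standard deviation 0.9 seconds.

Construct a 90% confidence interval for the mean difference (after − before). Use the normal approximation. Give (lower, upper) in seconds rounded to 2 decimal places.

(0.34, 0.86)

This is a matched-pairs design, so SE = s_d/√n = 0.9/√33 = 0.1567.
Margin = 1.645 × 0.1567 = 0.2578; the interval is 0.6 ± 0.2578 = (0.34, 0.86).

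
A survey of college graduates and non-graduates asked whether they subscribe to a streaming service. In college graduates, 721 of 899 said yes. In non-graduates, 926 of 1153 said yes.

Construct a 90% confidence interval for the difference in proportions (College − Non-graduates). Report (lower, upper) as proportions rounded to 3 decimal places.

Sample proportions: 721/899 = 0.8020, 926/1153 = 0.8031.
Each SE is √(p̂(1−p̂)/n): √(0.8020·0.1980/899) = 0.01329 and √(0.8031·0.1969/1153) = 0.01171.
SE(p̂₁ − p̂₂) = √(SE₁² + SE₂²) = √(0.0001766241 + 0.0001371241) = 0.01771, since the two samples are independent.
At 90% confidence z* = 1.645; margin = 1.645 × 0.01771 = 0.02913.
The difference is 0.8020 − 0.8031 = -0.0011, so the interval is -0.0011 ± 0.02913 = (-0.030, 0.028).

(-0.030, 0.028)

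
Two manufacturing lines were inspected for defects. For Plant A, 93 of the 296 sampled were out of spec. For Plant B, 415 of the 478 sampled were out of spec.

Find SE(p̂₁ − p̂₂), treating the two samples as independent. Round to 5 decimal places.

p̂₁ = 93/296 = 0.3142 and p̂₂ = 415/478 = 0.8682.
SE₁ = √(p̂₁(1−p̂₁)/n₁) = √(0.3142·0.6858/296) = 0.02698; SE₂ = √(0.8682·0.1318/478) = 0.01547.
Independent samples: SE of the difference = √(SE₁² + SE₂²) = √(0.0007279204 + 0.0002393209) = 0.03110.

0.03110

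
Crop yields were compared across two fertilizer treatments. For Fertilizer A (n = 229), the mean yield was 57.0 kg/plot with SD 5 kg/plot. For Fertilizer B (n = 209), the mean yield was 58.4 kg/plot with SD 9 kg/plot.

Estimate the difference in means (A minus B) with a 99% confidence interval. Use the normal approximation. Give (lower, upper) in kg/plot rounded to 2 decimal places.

SE₁ = s₁/√n₁ = 5/√229 = 0.3304; SE₂ = 9/√209 = 0.6225.
Independent samples, unequal variances: SE_diff = √(SE₁² + SE₂²) = √(0.10916416 + 0.38750625) = 0.7047.
z* = 2.576, so margin of error = 2.576 × 0.7047 = 1.8153.
Difference in means = 57.0 − 58.4 = -1.4000.
-1.4000 ± 1.8153 → (-3.22, 0.42).

(-3.22, 0.42)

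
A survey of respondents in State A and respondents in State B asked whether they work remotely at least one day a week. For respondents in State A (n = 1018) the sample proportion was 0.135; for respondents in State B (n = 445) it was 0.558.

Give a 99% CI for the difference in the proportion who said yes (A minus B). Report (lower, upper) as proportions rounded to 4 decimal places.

(-0.4896, -0.3564)

Each SE is √(p̂(1−p̂)/n): √(0.1350·0.8650/1018) = 0.01071 and √(0.5580·0.4420/445) = 0.02354.
SE(p̂₁ − p̂₂) = √(SE₁² + SE₂²) = √(0.0001147041 + 0.0005541316) = 0.02586, since the two samples are independent.
At 99% confidence z* = 2.576; margin = 2.576 × 0.02586 = 0.06662.
The difference is 0.1350 − 0.5580 = -0.4230, so the interval is -0.4230 ± 0.06662 = (-0.4896, -0.3564).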